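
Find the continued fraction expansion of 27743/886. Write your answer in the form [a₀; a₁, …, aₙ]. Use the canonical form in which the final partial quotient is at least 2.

Run the Euclidean algorithm, recording each quotient:
27743 = 31·886 + 277, so a_0 = 31
886 = 3·277 + 55, so a_1 = 3
277 = 5·55 + 2, so a_2 = 5
55 = 27·2 + 1, so a_3 = 27
2 = 2·1 + 0, so a_4 = 2

[31; 3, 5, 27, 2]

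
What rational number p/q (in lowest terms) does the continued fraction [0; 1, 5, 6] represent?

31/37

Build up convergents one term at a time:
a_0 = 0: 0/1
a_1 = 1: 1/1
a_2 = 5: 5/6
a_3 = 6: 31/37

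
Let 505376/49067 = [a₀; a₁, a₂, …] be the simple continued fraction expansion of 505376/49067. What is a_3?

1

⌊505376/49067⌋ = 10, remainder 14706
⌊49067/14706⌋ = 3, remainder 4949
⌊14706/4949⌋ = 2, remainder 4808
⌊4949/4808⌋ = 1, remainder 141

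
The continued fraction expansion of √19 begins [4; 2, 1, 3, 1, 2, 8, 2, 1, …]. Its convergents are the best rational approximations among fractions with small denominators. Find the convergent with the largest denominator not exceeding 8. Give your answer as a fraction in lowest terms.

13/3

List convergents until the denominator exceeds the bound:
a_0 = 4: 4/1  (≤ bound)
a_1 = 2: 9/2  (≤ bound)
a_2 = 1: 13/3  (≤ bound)
a_3 = 3: 48/11  (> 8, stop)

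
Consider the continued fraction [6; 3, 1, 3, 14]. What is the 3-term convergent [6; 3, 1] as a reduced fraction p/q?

25/4

a_0 = 6: 6/1
a_1 = 3: 19/3
a_2 = 1: 25/4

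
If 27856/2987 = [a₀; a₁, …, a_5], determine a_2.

Apply division with remainder until the remainder is 0:
27856 = 9·2987 + 973, so a_0 = 9
2987 = 3·973 + 68, so a_1 = 3
973 = 14·68 + 21, so a_2 = 14

14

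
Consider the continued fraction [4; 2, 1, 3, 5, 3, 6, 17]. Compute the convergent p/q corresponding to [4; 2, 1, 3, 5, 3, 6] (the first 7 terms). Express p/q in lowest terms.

Start with 6.
3 + 1/(6/1) = 3 + 1/6 = 19/6
5 + 1/(19/6) = 5 + 6/19 = 101/19
3 + 1/(101/19) = 3 + 19/101 = 322/101
1 + 1/(322/101) = 1 + 101/322 = 423/322
2 + 1/(423/322) = 2 + 322/423 = 1168/423
4 + 1/(1168/423) = 4 + 423/1168 = 5095/1168

5095/1168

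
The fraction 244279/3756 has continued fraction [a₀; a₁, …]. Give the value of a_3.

3

Repeatedly divide and take the remainder:
244279 ÷ 3756 → quotient 65, remainder 139
3756 ÷ 139 → quotient 27, remainder 3
139 ÷ 3 → quotient 46, remainder 1
3 ÷ 1 → quotient 3, remainder 0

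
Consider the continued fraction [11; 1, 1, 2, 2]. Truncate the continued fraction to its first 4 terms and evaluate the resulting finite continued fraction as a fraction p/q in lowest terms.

58/5

Use the convergent recurrence hₖ = aₖ·hₖ₋₁ + hₖ₋₂ (and likewise for the denominators kₖ):
a_0 = 11: 11/1
a_1 = 1: 12/1
a_2 = 1: 23/2
a_3 = 2: 58/5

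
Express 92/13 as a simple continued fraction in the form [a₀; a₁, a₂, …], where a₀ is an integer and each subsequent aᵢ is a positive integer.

[7; 13]

Apply division with remainder until the remainder is 0:
⌊92/13⌋ = 7, remainder 1
⌊13/1⌋ = 13, remainder 0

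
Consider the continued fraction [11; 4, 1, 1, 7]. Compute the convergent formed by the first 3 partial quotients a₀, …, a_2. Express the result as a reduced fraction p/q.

56/5

Build up convergents one term at a time:
a_0 = 11: 11/1
a_1 = 4: 45/4
a_2 = 1: 56/5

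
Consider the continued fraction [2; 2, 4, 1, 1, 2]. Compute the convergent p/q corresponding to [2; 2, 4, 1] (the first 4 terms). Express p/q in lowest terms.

27/11

Start with 1.
4 + 1/(1/1) = 4 + 1/1 = 5/1
2 + 1/(5/1) = 2 + 1/5 = 11/5
2 + 1/(11/5) = 2 + 5/11 = 27/11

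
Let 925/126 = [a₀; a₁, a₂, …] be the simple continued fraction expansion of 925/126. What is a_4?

925 = 7·126 + 43, so a_0 = 7
126 = 2·43 + 40, so a_1 = 2
43 = 1·40 + 3, so a_2 = 1
40 = 13·3 + 1, so a_3 = 13
3 = 3·1 + 0, so a_4 = 3

3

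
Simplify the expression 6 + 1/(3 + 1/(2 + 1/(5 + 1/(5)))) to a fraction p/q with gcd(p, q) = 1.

1239/197

Collapse the nested fraction from the inside out:
Start with 5.
5 + 1/(5/1) = 5 + 1/5 = 26/5
2 + 1/(26/5) = 2 + 5/26 = 57/26
3 + 1/(57/26) = 3 + 26/57 = 197/57
6 + 1/(197/57) = 6 + 57/197 = 1239/197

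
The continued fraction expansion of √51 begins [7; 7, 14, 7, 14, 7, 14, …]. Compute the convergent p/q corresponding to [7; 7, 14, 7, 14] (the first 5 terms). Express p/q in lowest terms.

Start with 14.
7 + 1/(14/1) = 7 + 1/14 = 99/14
14 + 1/(99/14) = 14 + 14/99 = 1400/99
7 + 1/(1400/99) = 7 + 99/1400 = 9899/1400
7 + 1/(9899/1400) = 7 + 1400/9899 = 70693/9899

70693/9899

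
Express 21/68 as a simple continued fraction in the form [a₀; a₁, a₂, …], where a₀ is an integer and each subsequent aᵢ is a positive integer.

[0; 3, 4, 5]

⌊21/68⌋ = 0, remainder 21
⌊68/21⌋ = 3, remainder 5
⌊21/5⌋ = 4, remainder 1
⌊5/1⌋ = 5, remainder 0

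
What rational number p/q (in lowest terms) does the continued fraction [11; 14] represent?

155/14

a_0 = 11: 11/1
a_1 = 14: 155/14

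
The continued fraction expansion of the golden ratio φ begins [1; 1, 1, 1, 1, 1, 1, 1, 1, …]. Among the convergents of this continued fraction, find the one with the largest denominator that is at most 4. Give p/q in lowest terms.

5/3

List convergents until the denominator exceeds the bound:
a_0 = 1: 1/1  (≤ bound)
a_1 = 1: 2/1  (≤ bound)
a_2 = 1: 3/2  (≤ bound)
a_3 = 1: 5/3  (≤ bound)
a_4 = 1: 8/5  (> 4, stop)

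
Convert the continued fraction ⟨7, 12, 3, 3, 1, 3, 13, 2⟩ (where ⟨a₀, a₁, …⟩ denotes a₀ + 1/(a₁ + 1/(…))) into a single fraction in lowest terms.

117556/16601

Start with 2.
13 + 1/(2/1) = 13 + 1/2 = 27/2
3 + 1/(27/2) = 3 + 2/27 = 83/27
1 + 1/(83/27) = 1 + 27/83 = 110/83
3 + 1/(110/83) = 3 + 83/110 = 413/110
3 + 1/(413/110) = 3 + 110/413 = 1349/413
12 + 1/(1349/413) = 12 + 413/1349 = 16601/1349
7 + 1/(16601/1349) = 7 + 1349/16601 = 117556/16601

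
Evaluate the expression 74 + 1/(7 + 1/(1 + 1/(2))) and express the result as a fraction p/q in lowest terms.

Starting at the tail and folding back:
Start with 2.
1 + 1/(2/1) = 1 + 1/2 = 3/2
7 + 1/(3/2) = 7 + 2/3 = 23/3
74 + 1/(23/3) = 74 + 3/23 = 1705/23

1705/23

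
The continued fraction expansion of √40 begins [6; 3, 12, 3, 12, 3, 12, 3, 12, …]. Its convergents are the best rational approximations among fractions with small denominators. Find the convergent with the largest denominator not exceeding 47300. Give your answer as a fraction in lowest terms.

a_0 = 6: 6/1  (≤ bound)
a_1 = 3: 19/3  (≤ bound)
a_2 = 12: 234/37  (≤ bound)
a_3 = 3: 721/114  (≤ bound)
a_4 = 12: 8886/1405  (≤ bound)
a_5 = 3: 27379/4329  (≤ bound)
a_6 = 12: 337434/53353  (> 47300, stop)

27379/4329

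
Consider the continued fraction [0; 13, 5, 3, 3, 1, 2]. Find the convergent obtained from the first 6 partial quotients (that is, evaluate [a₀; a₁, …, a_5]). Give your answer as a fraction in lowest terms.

Work from the innermost term outward:
Start with 1.
3 + 1/(1/1) = 3 + 1/1 = 4/1
3 + 1/(4/1) = 3 + 1/4 = 13/4
5 + 1/(13/4) = 5 + 4/13 = 69/13
13 + 1/(69/13) = 13 + 13/69 = 910/69
0 + 1/(910/69) = 0 + 69/910 = 69/910

69/910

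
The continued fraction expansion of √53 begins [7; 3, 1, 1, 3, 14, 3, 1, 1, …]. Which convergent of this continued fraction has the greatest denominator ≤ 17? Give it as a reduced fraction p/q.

List convergents until the denominator exceeds the bound:
a_0 = 7: 7/1  (≤ bound)
a_1 = 3: 22/3  (≤ bound)
a_2 = 1: 29/4  (≤ bound)
a_3 = 1: 51/7  (≤ bound)
a_4 = 3: 182/25  (> 17, stop)

51/7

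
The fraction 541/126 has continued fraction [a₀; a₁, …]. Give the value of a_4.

⌊541/126⌋ = 4, remainder 37
⌊126/37⌋ = 3, remainder 15
⌊37/15⌋ = 2, remainder 7
⌊15/7⌋ = 2, remainder 1
⌊7/1⌋ = 7, remainder 0

7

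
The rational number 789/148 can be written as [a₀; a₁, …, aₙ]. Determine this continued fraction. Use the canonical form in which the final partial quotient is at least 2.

[5; 3, 49]

789 ÷ 148 → quotient 5, remainder 49
148 ÷ 49 → quotient 3, remainder 1
49 ÷ 1 → quotient 49, remainder 0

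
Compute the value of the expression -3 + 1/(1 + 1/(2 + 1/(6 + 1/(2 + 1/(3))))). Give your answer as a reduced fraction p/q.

Compute successive convergents:
a_0 = -3: -3/1
a_1 = 1: -2/1
a_2 = 2: -7/3
a_3 = 6: -44/19
a_4 = 2: -95/41
a_5 = 3: -329/142

-329/142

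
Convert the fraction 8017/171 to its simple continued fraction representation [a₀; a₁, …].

⌊8017/171⌋ = 46, remainder 151
⌊171/151⌋ = 1, remainder 20
⌊151/20⌋ = 7, remainder 11
⌊20/11⌋ = 1, remainder 9
⌊11/9⌋ = 1, remainder 2
⌊9/2⌋ = 4, remainder 1
⌊2/1⌋ = 2, remainder 0

[46; 1, 7, 1, 1, 4, 2]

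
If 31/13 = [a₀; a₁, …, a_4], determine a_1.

2

Repeatedly divide and take the remainder:
⌊31/13⌋ = 2, remainder 5
⌊13/5⌋ = 2, remainder 3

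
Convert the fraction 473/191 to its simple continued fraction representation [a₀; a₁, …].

[2; 2, 10, 9]

Run the Euclidean algorithm, recording each quotient:
473 ÷ 191 → quotient 2, remainder 91
191 ÷ 91 → quotient 2, remainder 9
91 ÷ 9 → quotient 10, remainder 1
9 ÷ 1 → quotient 9, remainder 0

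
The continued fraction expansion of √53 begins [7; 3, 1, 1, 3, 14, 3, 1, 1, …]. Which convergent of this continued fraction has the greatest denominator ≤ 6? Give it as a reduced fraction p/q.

29/4

a_0 = 7: 7/1  (≤ bound)
a_1 = 3: 22/3  (≤ bound)
a_2 = 1: 29/4  (≤ bound)
a_3 = 1: 51/7  (> 6, stop)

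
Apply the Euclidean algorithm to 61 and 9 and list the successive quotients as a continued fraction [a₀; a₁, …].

[6; 1, 3, 2]

61 ÷ 9 → quotient 6, remainder 7
9 ÷ 7 → quotient 1, remainder 2
7 ÷ 2 → quotient 3, remainder 1
2 ÷ 1 → quotient 2, remainder 0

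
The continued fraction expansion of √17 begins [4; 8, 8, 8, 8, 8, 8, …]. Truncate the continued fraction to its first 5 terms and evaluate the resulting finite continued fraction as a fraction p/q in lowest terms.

17684/4289

Starting at the tail and folding back:
Start with 8.
8 + 1/(8/1) = 8 + 1/8 = 65/8
8 + 1/(65/8) = 8 + 8/65 = 528/65
8 + 1/(528/65) = 8 + 65/528 = 4289/528
4 + 1/(4289/528) = 4 + 528/4289 = 17684/4289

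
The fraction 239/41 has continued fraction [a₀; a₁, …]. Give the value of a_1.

Apply division with remainder until the remainder is 0:
239 ÷ 41 → quotient 5, remainder 34
41 ÷ 34 → quotient 1, remainder 7

1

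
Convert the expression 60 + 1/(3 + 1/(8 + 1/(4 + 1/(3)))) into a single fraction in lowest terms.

20147/334

Compute successive convergents:
a_0 = 60: 60/1
a_1 = 3: 181/3
a_2 = 8: 1508/25
a_3 = 4: 6213/103
a_4 = 3: 20147/334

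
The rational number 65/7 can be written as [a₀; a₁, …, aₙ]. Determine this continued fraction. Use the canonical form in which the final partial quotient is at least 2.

⌊65/7⌋ = 9, remainder 2
⌊7/2⌋ = 3, remainder 1
⌊2/1⌋ = 2, remainder 0

[9; 3, 2]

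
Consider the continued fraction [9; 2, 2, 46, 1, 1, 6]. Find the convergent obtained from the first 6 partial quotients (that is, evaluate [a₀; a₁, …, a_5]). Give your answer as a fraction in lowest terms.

Starting at the tail and folding back:
Start with 1.
1 + 1/(1/1) = 1 + 1/1 = 2/1
46 + 1/(2/1) = 46 + 1/2 = 93/2
2 + 1/(93/2) = 2 + 2/93 = 188/93
2 + 1/(188/93) = 2 + 93/188 = 469/188
9 + 1/(469/188) = 9 + 188/469 = 4409/469

4409/469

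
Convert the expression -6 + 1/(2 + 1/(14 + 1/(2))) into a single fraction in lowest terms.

-331/60

a_0 = -6: -6/1
a_1 = 2: -11/2
a_2 = 14: -160/29
a_3 = 2: -331/60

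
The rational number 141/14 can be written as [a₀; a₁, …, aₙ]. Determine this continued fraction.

[10; 14]

Run the Euclidean algorithm, recording each quotient:
141 ÷ 14 → quotient 10, remainder 1
14 ÷ 1 → quotient 14, remainder 0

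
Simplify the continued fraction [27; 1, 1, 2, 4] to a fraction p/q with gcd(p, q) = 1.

607/22

Collapse the nested fraction from the inside out:
Start with 4.
2 + 1/(4/1) = 2 + 1/4 = 9/4
1 + 1/(9/4) = 1 + 4/9 = 13/9
1 + 1/(13/9) = 1 + 9/13 = 22/13
27 + 1/(22/13) = 27 + 13/22 = 607/22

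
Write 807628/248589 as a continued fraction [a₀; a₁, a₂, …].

807628 = 3·248589 + 61861, so a_0 = 3
248589 = 4·61861 + 1145, so a_1 = 4
61861 = 54·1145 + 31, so a_2 = 54
1145 = 36·31 + 29, so a_3 = 36
31 = 1·29 + 2, so a_4 = 1
29 = 14·2 + 1, so a_5 = 14
2 = 2·1 + 0, so a_6 = 2

[3; 4, 54, 36, 1, 14, 2]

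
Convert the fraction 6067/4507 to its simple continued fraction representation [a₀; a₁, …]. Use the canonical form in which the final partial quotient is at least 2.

[1; 2, 1, 8, 57, 1, 2]

Repeatedly divide and take the remainder:
6067 ÷ 4507 → quotient 1, remainder 1560
4507 ÷ 1560 → quotient 2, remainder 1387
1560 ÷ 1387 → quotient 1, remainder 173
1387 ÷ 173 → quotient 8, remainder 3
173 ÷ 3 → quotient 57, remainder 2
3 ÷ 2 → quotient 1, remainder 1
2 ÷ 1 → quotient 2, remainder 0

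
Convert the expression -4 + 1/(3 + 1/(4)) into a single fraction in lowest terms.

-48/13

Start with 4.
3 + 1/(4/1) = 3 + 1/4 = 13/4
-4 + 1/(13/4) = -4 + 4/13 = -48/13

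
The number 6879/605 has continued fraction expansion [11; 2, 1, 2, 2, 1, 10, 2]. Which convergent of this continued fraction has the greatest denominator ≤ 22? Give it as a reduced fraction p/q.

a_0 = 11: 11/1  (≤ bound)
a_1 = 2: 23/2  (≤ bound)
a_2 = 1: 34/3  (≤ bound)
a_3 = 2: 91/8  (≤ bound)
a_4 = 2: 216/19  (≤ bound)
a_5 = 1: 307/27  (> 22, stop)

216/19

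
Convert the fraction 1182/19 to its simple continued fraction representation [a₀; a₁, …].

1182 ÷ 19 → quotient 62, remainder 4
19 ÷ 4 → quotient 4, remainder 3
4 ÷ 3 → quotient 1, remainder 1
3 ÷ 1 → quotient 3, remainder 0

[62; 4, 1, 3]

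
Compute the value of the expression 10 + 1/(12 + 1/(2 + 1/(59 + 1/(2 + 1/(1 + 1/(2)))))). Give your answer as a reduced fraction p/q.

Start with 2.
1 + 1/(2/1) = 1 + 1/2 = 3/2
2 + 1/(3/2) = 2 + 2/3 = 8/3
59 + 1/(8/3) = 59 + 3/8 = 475/8
2 + 1/(475/8) = 2 + 8/475 = 958/475
12 + 1/(958/475) = 12 + 475/958 = 11971/958
10 + 1/(11971/958) = 10 + 958/11971 = 120668/11971

120668/11971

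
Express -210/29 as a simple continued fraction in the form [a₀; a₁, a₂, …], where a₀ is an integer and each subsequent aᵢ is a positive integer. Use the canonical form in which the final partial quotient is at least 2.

Apply division with remainder until the remainder is 0:
-210 ÷ 29 → quotient -8, remainder 22
29 ÷ 22 → quotient 1, remainder 7
22 ÷ 7 → quotient 3, remainder 1
7 ÷ 1 → quotient 7, remainder 0

[-8; 1, 3, 7]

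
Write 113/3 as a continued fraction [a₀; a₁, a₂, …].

113 ÷ 3 → quotient 37, remainder 2
3 ÷ 2 → quotient 1, remainder 1
2 ÷ 1 → quotient 2, remainder 0

[37; 1, 2]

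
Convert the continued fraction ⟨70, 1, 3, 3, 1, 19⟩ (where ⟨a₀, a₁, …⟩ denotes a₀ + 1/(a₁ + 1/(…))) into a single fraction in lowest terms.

a_0 = 70: 70/1
a_1 = 1: 71/1
a_2 = 3: 283/4
a_3 = 3: 920/13
a_4 = 1: 1203/17
a_5 = 19: 23777/336

23777/336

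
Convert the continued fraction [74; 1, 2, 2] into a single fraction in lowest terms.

Starting at the tail and folding back:
Start with 2.
2 + 1/(2/1) = 2 + 1/2 = 5/2
1 + 1/(5/2) = 1 + 2/5 = 7/5
74 + 1/(7/5) = 74 + 5/7 = 523/7

523/7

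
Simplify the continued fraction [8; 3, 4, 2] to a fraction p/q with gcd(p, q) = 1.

241/29

a_0 = 8: 8/1
a_1 = 3: 25/3
a_2 = 4: 108/13
a_3 = 2: 241/29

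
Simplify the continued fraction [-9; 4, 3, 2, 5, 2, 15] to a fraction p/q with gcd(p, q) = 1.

-48244/5503

a_0 = -9: -9/1
a_1 = 4: -35/4
a_2 = 3: -114/13
a_3 = 2: -263/30
a_4 = 5: -1429/163
a_5 = 2: -3121/356
a_6 = 15: -48244/5503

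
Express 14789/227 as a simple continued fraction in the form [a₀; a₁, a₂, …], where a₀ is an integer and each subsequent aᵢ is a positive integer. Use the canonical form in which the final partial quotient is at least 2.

⌊14789/227⌋ = 65, remainder 34
⌊227/34⌋ = 6, remainder 23
⌊34/23⌋ = 1, remainder 11
⌊23/11⌋ = 2, remainder 1
⌊11/1⌋ = 11, remainder 0

[65; 6, 1, 2, 11]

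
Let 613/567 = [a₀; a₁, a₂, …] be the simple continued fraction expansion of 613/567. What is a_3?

15

613 ÷ 567 → quotient 1, remainder 46
567 ÷ 46 → quotient 12, remainder 15
46 ÷ 15 → quotient 3, remainder 1
15 ÷ 1 → quotient 15, remainder 0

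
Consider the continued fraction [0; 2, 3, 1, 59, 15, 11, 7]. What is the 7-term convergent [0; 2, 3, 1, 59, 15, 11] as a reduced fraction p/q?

Start with 11.
15 + 1/(11/1) = 15 + 1/11 = 166/11
59 + 1/(166/11) = 59 + 11/166 = 9805/166
1 + 1/(9805/166) = 1 + 166/9805 = 9971/9805
3 + 1/(9971/9805) = 3 + 9805/9971 = 39718/9971
2 + 1/(39718/9971) = 2 + 9971/39718 = 89407/39718
0 + 1/(89407/39718) = 0 + 39718/89407 = 39718/89407

39718/89407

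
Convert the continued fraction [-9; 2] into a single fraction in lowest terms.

-17/2

Use the convergent recurrence hₖ = aₖ·hₖ₋₁ + hₖ₋₂ (and likewise for the denominators kₖ):
a_0 = -9: -9/1
a_1 = 2: -17/2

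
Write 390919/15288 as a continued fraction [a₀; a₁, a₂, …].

[25; 1, 1, 3, 18, 14, 1, 7]

Repeatedly divide and take the remainder:
390919 = 25·15288 + 8719, so a_0 = 25
15288 = 1·8719 + 6569, so a_1 = 1
8719 = 1·6569 + 2150, so a_2 = 1
6569 = 3·2150 + 119, so a_3 = 3
2150 = 18·119 + 8, so a_4 = 18
119 = 14·8 + 7, so a_5 = 14
8 = 1·7 + 1, so a_6 = 1
7 = 7·1 + 0, so a_7 = 7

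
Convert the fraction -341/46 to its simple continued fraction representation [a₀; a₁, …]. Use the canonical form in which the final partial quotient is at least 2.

-341 = -8·46 + 27, so a_0 = -8
46 = 1·27 + 19, so a_1 = 1
27 = 1·19 + 8, so a_2 = 1
19 = 2·8 + 3, so a_3 = 2
8 = 2·3 + 2, so a_4 = 2
3 = 1·2 + 1, so a_5 = 1
2 = 2·1 + 0, so a_6 = 2

[-8; 1, 1, 2, 2, 1, 2]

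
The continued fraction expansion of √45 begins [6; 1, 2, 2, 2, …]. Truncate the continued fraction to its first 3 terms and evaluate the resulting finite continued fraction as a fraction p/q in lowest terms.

20/3

a_0 = 6: 6/1
a_1 = 1: 7/1
a_2 = 2: 20/3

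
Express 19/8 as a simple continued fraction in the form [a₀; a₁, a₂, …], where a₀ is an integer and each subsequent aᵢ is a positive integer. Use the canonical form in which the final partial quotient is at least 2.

19 = 2·8 + 3, so a_0 = 2
8 = 2·3 + 2, so a_1 = 2
3 = 1·2 + 1, so a_2 = 1
2 = 2·1 + 0, so a_3 = 2

[2; 2, 1, 2]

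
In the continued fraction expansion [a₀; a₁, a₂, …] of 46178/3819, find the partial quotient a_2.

46178 ÷ 3819 → quotient 12, remainder 350
3819 ÷ 350 → quotient 10, remainder 319
350 ÷ 319 → quotient 1, remainder 31

1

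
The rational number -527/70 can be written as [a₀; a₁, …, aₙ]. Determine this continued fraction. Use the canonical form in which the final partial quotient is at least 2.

[-8; 2, 8, 4]

Apply division with remainder until the remainder is 0:
⌊-527/70⌋ = -8, remainder 33
⌊70/33⌋ = 2, remainder 4
⌊33/4⌋ = 8, remainder 1
⌊4/1⌋ = 4, remainder 0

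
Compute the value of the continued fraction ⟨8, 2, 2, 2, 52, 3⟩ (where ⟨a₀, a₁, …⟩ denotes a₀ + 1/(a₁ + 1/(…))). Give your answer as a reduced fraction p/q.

a_0 = 8: 8/1
a_1 = 2: 17/2
a_2 = 2: 42/5
a_3 = 2: 101/12
a_4 = 52: 5294/629
a_5 = 3: 15983/1899

15983/1899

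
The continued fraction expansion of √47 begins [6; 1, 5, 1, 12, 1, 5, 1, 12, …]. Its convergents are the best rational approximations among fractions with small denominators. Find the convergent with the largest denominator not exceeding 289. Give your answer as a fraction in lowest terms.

a_0 = 6: 6/1  (≤ bound)
a_1 = 1: 7/1  (≤ bound)
a_2 = 5: 41/6  (≤ bound)
a_3 = 1: 48/7  (≤ bound)
a_4 = 12: 617/90  (≤ bound)
a_5 = 1: 665/97  (≤ bound)
a_6 = 5: 3942/575  (> 289, stop)

665/97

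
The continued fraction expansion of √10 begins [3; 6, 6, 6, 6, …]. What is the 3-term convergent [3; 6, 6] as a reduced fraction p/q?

Starting at the tail and folding back:
Start with 6.
6 + 1/(6/1) = 6 + 1/6 = 37/6
3 + 1/(37/6) = 3 + 6/37 = 117/37

117/37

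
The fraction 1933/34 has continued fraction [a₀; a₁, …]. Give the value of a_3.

1

1933 = 56·34 + 29, so a_0 = 56
34 = 1·29 + 5, so a_1 = 1
29 = 5·5 + 4, so a_2 = 5
5 = 1·4 + 1, so a_3 = 1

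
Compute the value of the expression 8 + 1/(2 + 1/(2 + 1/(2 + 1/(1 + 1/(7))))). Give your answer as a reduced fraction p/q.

1102/131

Work from the innermost term outward:
Start with 7.
1 + 1/(7/1) = 1 + 1/7 = 8/7
2 + 1/(8/7) = 2 + 7/8 = 23/8
2 + 1/(23/8) = 2 + 8/23 = 54/23
2 + 1/(54/23) = 2 + 23/54 = 131/54
8 + 1/(131/54) = 8 + 54/131 = 1102/131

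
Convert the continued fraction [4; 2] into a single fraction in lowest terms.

9/2

Start with 2.
4 + 1/(2/1) = 4 + 1/2 = 9/2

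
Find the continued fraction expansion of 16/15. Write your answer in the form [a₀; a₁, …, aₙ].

[1; 15]

16 = 1·15 + 1, so a_0 = 1
15 = 15·1 + 0, so a_1 = 15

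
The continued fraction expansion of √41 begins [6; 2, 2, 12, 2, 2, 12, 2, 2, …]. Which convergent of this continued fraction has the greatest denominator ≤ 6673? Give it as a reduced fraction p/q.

25414/3969

a_0 = 6: 6/1  (≤ bound)
a_1 = 2: 13/2  (≤ bound)
a_2 = 2: 32/5  (≤ bound)
a_3 = 12: 397/62  (≤ bound)
a_4 = 2: 826/129  (≤ bound)
a_5 = 2: 2049/320  (≤ bound)
a_6 = 12: 25414/3969  (≤ bound)
a_7 = 2: 52877/8258  (> 6673, stop)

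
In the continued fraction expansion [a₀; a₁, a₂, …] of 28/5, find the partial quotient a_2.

Repeatedly divide and take the remainder:
28 ÷ 5 → quotient 5, remainder 3
5 ÷ 3 → quotient 1, remainder 2
3 ÷ 2 → quotient 1, remainder 1

1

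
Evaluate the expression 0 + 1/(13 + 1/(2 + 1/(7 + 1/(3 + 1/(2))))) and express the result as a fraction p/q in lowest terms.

109/1468

a_0 = 0: 0/1
a_1 = 13: 1/13
a_2 = 2: 2/27
a_3 = 7: 15/202
a_4 = 3: 47/633
a_5 = 2: 109/1468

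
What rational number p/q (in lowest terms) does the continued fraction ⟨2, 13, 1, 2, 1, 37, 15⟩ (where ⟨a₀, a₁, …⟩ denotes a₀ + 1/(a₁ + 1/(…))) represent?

Use the convergent recurrence hₖ = aₖ·hₖ₋₁ + hₖ₋₂ (and likewise for the denominators kₖ):
a_0 = 2: 2/1
a_1 = 13: 27/13
a_2 = 1: 29/14
a_3 = 2: 85/41
a_4 = 1: 114/55
a_5 = 37: 4303/2076
a_6 = 15: 64659/31195

64659/31195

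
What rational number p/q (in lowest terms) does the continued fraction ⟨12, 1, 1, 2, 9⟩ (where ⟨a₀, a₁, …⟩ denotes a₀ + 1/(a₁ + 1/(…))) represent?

Build up convergents one term at a time:
a_0 = 12: 12/1
a_1 = 1: 13/1
a_2 = 1: 25/2
a_3 = 2: 63/5
a_4 = 9: 592/47

592/47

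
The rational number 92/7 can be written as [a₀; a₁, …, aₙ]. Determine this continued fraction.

[13; 7]

92 = 13·7 + 1, so a_0 = 13
7 = 7·1 + 0, so a_1 = 7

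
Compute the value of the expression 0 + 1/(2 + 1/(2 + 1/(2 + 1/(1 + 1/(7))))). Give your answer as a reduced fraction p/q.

54/131

Compute successive convergents:
a_0 = 0: 0/1
a_1 = 2: 1/2
a_2 = 2: 2/5
a_3 = 2: 5/12
a_4 = 1: 7/17
a_5 = 7: 54/131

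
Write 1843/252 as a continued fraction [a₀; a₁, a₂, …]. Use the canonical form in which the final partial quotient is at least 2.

[7; 3, 5, 3, 1, 3]

Repeatedly divide and take the remainder:
1843 ÷ 252 → quotient 7, remainder 79
252 ÷ 79 → quotient 3, remainder 15
79 ÷ 15 → quotient 5, remainder 4
15 ÷ 4 → quotient 3, remainder 3
4 ÷ 3 → quotient 1, remainder 1
3 ÷ 1 → quotient 3, remainder 0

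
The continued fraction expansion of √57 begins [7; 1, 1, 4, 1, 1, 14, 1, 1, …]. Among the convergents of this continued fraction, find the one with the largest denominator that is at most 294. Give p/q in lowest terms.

List convergents until the denominator exceeds the bound:
a_0 = 7: 7/1  (≤ bound)
a_1 = 1: 8/1  (≤ bound)
a_2 = 1: 15/2  (≤ bound)
a_3 = 4: 68/9  (≤ bound)
a_4 = 1: 83/11  (≤ bound)
a_5 = 1: 151/20  (≤ bound)
a_6 = 14: 2197/291  (≤ bound)
a_7 = 1: 2348/311  (> 294, stop)

2197/291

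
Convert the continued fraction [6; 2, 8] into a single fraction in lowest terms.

110/17

Use the convergent recurrence hₖ = aₖ·hₖ₋₁ + hₖ₋₂ (and likewise for the denominators kₖ):
a_0 = 6: 6/1
a_1 = 2: 13/2
a_2 = 8: 110/17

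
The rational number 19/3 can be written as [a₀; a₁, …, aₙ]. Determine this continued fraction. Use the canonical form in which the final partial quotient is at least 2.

⌊19/3⌋ = 6, remainder 1
⌊3/1⌋ = 3, remainder 0

[6; 3]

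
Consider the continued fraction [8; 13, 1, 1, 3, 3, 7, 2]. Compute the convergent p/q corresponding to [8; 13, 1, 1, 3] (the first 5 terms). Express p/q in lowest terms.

767/95

a_0 = 8: 8/1
a_1 = 13: 105/13
a_2 = 1: 113/14
a_3 = 1: 218/27
a_4 = 3: 767/95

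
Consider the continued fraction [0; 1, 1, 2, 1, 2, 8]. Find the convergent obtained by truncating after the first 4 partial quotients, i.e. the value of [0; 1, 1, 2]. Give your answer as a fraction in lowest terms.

3/5

Start with 2.
1 + 1/(2/1) = 1 + 1/2 = 3/2
1 + 1/(3/2) = 1 + 2/3 = 5/3
0 + 1/(5/3) = 0 + 3/5 = 3/5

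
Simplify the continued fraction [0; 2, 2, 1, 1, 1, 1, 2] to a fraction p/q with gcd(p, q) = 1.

a_0 = 0: 0/1
a_1 = 2: 1/2
a_2 = 2: 2/5
a_3 = 1: 3/7
a_4 = 1: 5/12
a_5 = 1: 8/19
a_6 = 1: 13/31
a_7 = 2: 34/81

34/81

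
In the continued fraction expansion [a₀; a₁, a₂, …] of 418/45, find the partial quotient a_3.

418 ÷ 45 → quotient 9, remainder 13
45 ÷ 13 → quotient 3, remainder 6
13 ÷ 6 → quotient 2, remainder 1
6 ÷ 1 → quotient 6, remainder 0

6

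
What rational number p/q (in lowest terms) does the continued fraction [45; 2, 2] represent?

227/5

Starting at the tail and folding back:
Start with 2.
2 + 1/(2/1) = 2 + 1/2 = 5/2
45 + 1/(5/2) = 45 + 2/5 = 227/5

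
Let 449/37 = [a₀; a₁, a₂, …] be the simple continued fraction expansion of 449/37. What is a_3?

Repeatedly divide and take the remainder:
⌊449/37⌋ = 12, remainder 5
⌊37/5⌋ = 7, remainder 2
⌊5/2⌋ = 2, remainder 1
⌊2/1⌋ = 2, remainder 0

2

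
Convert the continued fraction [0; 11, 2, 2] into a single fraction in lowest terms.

5/57

Build up convergents one term at a time:
a_0 = 0: 0/1
a_1 = 11: 1/11
a_2 = 2: 2/23
a_3 = 2: 5/57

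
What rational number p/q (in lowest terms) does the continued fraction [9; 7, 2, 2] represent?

a_0 = 9: 9/1
a_1 = 7: 64/7
a_2 = 2: 137/15
a_3 = 2: 338/37

338/37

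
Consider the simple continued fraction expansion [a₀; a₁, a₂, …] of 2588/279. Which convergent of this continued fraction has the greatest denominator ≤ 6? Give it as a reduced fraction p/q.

37/4

List convergents until the denominator exceeds the bound:
a_0 = 9: 9/1  (≤ bound)
a_1 = 3: 28/3  (≤ bound)
a_2 = 1: 37/4  (≤ bound)
a_3 = 1: 65/7  (> 6, stop)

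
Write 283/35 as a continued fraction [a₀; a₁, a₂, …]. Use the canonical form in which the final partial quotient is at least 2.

283 ÷ 35 → quotient 8, remainder 3
35 ÷ 3 → quotient 11, remainder 2
3 ÷ 2 → quotient 1, remainder 1
2 ÷ 1 → quotient 2, remainder 0

[8; 11, 1, 2]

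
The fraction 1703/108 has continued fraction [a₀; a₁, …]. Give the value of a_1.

1

⌊1703/108⌋ = 15, remainder 83
⌊108/83⌋ = 1, remainder 25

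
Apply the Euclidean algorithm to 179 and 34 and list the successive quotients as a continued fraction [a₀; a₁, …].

[5; 3, 1, 3, 2]

⌊179/34⌋ = 5, remainder 9
⌊34/9⌋ = 3, remainder 7
⌊9/7⌋ = 1, remainder 2
⌊7/2⌋ = 3, remainder 1
⌊2/1⌋ = 2, remainder 0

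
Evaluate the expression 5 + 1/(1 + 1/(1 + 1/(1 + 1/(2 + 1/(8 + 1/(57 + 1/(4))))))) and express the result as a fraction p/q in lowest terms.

86513/15375

a_0 = 5: 5/1
a_1 = 1: 6/1
a_2 = 1: 11/2
a_3 = 1: 17/3
a_4 = 2: 45/8
a_5 = 8: 377/67
a_6 = 57: 21534/3827
a_7 = 4: 86513/15375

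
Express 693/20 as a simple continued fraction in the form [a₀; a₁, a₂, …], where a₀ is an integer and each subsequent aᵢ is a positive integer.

693 ÷ 20 → quotient 34, remainder 13
20 ÷ 13 → quotient 1, remainder 7
13 ÷ 7 → quotient 1, remainder 6
7 ÷ 6 → quotient 1, remainder 1
6 ÷ 1 → quotient 6, remainder 0

[34; 1, 1, 1, 6]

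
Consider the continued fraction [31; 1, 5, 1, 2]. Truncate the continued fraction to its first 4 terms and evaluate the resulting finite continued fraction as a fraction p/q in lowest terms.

a_0 = 31: 31/1
a_1 = 1: 32/1
a_2 = 5: 191/6
a_3 = 1: 223/7

223/7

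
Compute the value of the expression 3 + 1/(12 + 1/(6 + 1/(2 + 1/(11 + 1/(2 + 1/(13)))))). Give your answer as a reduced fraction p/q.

Start with 13.
2 + 1/(13/1) = 2 + 1/13 = 27/13
11 + 1/(27/13) = 11 + 13/27 = 310/27
2 + 1/(310/27) = 2 + 27/310 = 647/310
6 + 1/(647/310) = 6 + 310/647 = 4192/647
12 + 1/(4192/647) = 12 + 647/4192 = 50951/4192
3 + 1/(50951/4192) = 3 + 4192/50951 = 157045/50951

157045/50951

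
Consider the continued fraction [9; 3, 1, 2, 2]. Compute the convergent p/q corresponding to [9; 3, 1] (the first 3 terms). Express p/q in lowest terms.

a_0 = 9: 9/1
a_1 = 3: 28/3
a_2 = 1: 37/4

37/4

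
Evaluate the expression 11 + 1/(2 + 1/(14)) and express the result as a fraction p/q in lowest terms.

a_0 = 11: 11/1
a_1 = 2: 23/2
a_2 = 14: 333/29

333/29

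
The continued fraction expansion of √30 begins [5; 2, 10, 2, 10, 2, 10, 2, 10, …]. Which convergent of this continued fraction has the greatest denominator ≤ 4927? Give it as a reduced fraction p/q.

5291/966

a_0 = 5: 5/1  (≤ bound)
a_1 = 2: 11/2  (≤ bound)
a_2 = 10: 115/21  (≤ bound)
a_3 = 2: 241/44  (≤ bound)
a_4 = 10: 2525/461  (≤ bound)
a_5 = 2: 5291/966  (≤ bound)
a_6 = 10: 55435/10121  (> 4927, stop)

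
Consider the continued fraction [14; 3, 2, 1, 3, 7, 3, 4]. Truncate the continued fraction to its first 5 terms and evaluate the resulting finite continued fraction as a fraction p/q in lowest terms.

529/37

a_0 = 14: 14/1
a_1 = 3: 43/3
a_2 = 2: 100/7
a_3 = 1: 143/10
a_4 = 3: 529/37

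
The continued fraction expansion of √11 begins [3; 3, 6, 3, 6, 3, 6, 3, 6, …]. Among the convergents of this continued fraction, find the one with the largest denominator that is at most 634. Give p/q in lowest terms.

List convergents until the denominator exceeds the bound:
a_0 = 3: 3/1  (≤ bound)
a_1 = 3: 10/3  (≤ bound)
a_2 = 6: 63/19  (≤ bound)
a_3 = 3: 199/60  (≤ bound)
a_4 = 6: 1257/379  (≤ bound)
a_5 = 3: 3970/1197  (> 634, stop)

1257/379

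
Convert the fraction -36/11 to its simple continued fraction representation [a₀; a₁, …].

-36 = -4·11 + 8, so a_0 = -4
11 = 1·8 + 3, so a_1 = 1
8 = 2·3 + 2, so a_2 = 2
3 = 1·2 + 1, so a_3 = 1
2 = 2·1 + 0, so a_4 = 2

[-4; 1, 2, 1, 2]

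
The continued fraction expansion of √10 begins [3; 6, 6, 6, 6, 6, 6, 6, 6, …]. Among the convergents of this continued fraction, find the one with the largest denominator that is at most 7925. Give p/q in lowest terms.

4443/1405

List convergents until the denominator exceeds the bound:
a_0 = 3: 3/1  (≤ bound)
a_1 = 6: 19/6  (≤ bound)
a_2 = 6: 117/37  (≤ bound)
a_3 = 6: 721/228  (≤ bound)
a_4 = 6: 4443/1405  (≤ bound)
a_5 = 6: 27379/8658  (> 7925, stop)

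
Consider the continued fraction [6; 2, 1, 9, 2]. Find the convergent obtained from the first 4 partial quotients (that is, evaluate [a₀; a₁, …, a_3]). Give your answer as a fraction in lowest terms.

Use the convergent recurrence hₖ = aₖ·hₖ₋₁ + hₖ₋₂ (and likewise for the denominators kₖ):
a_0 = 6: 6/1
a_1 = 2: 13/2
a_2 = 1: 19/3
a_3 = 9: 184/29

184/29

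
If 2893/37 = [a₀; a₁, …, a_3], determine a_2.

3

2893 = 78·37 + 7, so a_0 = 78
37 = 5·7 + 2, so a_1 = 5
7 = 3·2 + 1, so a_2 = 3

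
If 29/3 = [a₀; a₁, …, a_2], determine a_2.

2

29 = 9·3 + 2, so a_0 = 9
3 = 1·2 + 1, so a_1 = 1
2 = 2·1 + 0, so a_2 = 2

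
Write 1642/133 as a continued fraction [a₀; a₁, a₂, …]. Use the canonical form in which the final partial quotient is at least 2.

[12; 2, 1, 8, 5]

1642 = 12·133 + 46, so a_0 = 12
133 = 2·46 + 41, so a_1 = 2
46 = 1·41 + 5, so a_2 = 1
41 = 8·5 + 1, so a_3 = 8
5 = 5·1 + 0, so a_4 = 5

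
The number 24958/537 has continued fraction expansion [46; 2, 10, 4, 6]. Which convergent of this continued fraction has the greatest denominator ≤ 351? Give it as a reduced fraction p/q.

a_0 = 46: 46/1  (≤ bound)
a_1 = 2: 93/2  (≤ bound)
a_2 = 10: 976/21  (≤ bound)
a_3 = 4: 3997/86  (≤ bound)
a_4 = 6: 24958/537  (> 351, stop)

3997/86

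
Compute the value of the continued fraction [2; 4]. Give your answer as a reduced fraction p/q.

9/4

Starting at the tail and folding back:
Start with 4.
2 + 1/(4/1) = 2 + 1/4 = 9/4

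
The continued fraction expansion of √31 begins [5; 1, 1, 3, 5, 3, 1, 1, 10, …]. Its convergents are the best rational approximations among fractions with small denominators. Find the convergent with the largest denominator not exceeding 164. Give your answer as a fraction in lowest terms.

a_0 = 5: 5/1  (≤ bound)
a_1 = 1: 6/1  (≤ bound)
a_2 = 1: 11/2  (≤ bound)
a_3 = 3: 39/7  (≤ bound)
a_4 = 5: 206/37  (≤ bound)
a_5 = 3: 657/118  (≤ bound)
a_6 = 1: 863/155  (≤ bound)
a_7 = 1: 1520/273  (> 164, stop)

863/155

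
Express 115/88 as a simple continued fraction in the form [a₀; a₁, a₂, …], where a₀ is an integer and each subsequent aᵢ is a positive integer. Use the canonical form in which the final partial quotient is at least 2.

[1; 3, 3, 1, 6]

Repeatedly divide and take the remainder:
115 ÷ 88 → quotient 1, remainder 27
88 ÷ 27 → quotient 3, remainder 7
27 ÷ 7 → quotient 3, remainder 6
7 ÷ 6 → quotient 1, remainder 1
6 ÷ 1 → quotient 6, remainder 0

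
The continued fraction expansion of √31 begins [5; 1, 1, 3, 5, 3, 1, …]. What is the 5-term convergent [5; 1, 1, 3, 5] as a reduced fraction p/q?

Start with 5.
3 + 1/(5/1) = 3 + 1/5 = 16/5
1 + 1/(16/5) = 1 + 5/16 = 21/16
1 + 1/(21/16) = 1 + 16/21 = 37/21
5 + 1/(37/21) = 5 + 21/37 = 206/37

206/37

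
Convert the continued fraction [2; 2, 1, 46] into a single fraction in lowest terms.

Compute successive convergents:
a_0 = 2: 2/1
a_1 = 2: 5/2
a_2 = 1: 7/3
a_3 = 46: 327/140

327/140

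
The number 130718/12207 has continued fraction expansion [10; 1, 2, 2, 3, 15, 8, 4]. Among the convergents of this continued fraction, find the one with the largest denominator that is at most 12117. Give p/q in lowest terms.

31697/2960

List convergents until the denominator exceeds the bound:
a_0 = 10: 10/1  (≤ bound)
a_1 = 1: 11/1  (≤ bound)
a_2 = 2: 32/3  (≤ bound)
a_3 = 2: 75/7  (≤ bound)
a_4 = 3: 257/24  (≤ bound)
a_5 = 15: 3930/367  (≤ bound)
a_6 = 8: 31697/2960  (≤ bound)
a_7 = 4: 130718/12207  (> 12117, stop)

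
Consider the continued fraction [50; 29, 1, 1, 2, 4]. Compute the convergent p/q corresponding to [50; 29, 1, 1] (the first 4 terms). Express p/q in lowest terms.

2952/59

Build up convergents one term at a time:
a_0 = 50: 50/1
a_1 = 29: 1451/29
a_2 = 1: 1501/30
a_3 = 1: 2952/59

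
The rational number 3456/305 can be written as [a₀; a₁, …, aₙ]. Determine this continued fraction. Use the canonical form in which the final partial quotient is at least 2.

[11; 3, 50, 2]

⌊3456/305⌋ = 11, remainder 101
⌊305/101⌋ = 3, remainder 2
⌊101/2⌋ = 50, remainder 1
⌊2/1⌋ = 2, remainder 0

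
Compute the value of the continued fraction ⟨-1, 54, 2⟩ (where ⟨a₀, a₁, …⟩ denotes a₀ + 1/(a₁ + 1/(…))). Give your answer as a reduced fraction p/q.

Compute successive convergents:
a_0 = -1: -1/1
a_1 = 54: -53/54
a_2 = 2: -107/109

-107/109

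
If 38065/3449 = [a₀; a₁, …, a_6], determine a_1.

27

38065 ÷ 3449 → quotient 11, remainder 126
3449 ÷ 126 → quotient 27, remainder 47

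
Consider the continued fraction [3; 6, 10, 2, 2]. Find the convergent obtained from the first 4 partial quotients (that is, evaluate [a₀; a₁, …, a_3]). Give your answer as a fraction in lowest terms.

405/128

a_0 = 3: 3/1
a_1 = 6: 19/6
a_2 = 10: 193/61
a_3 = 2: 405/128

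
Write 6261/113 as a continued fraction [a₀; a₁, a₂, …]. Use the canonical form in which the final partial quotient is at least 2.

[55; 2, 2, 5, 4]

6261 ÷ 113 → quotient 55, remainder 46
113 ÷ 46 → quotient 2, remainder 21
46 ÷ 21 → quotient 2, remainder 4
21 ÷ 4 → quotient 5, remainder 1
4 ÷ 1 → quotient 4, remainder 0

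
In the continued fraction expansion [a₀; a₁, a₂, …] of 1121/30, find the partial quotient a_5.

2

⌊1121/30⌋ = 37, remainder 11
⌊30/11⌋ = 2, remainder 8
⌊11/8⌋ = 1, remainder 3
⌊8/3⌋ = 2, remainder 2
⌊3/2⌋ = 1, remainder 1
⌊2/1⌋ = 2, remainder 0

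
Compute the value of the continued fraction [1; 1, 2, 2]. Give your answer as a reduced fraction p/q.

12/7

Compute successive convergents:
a_0 = 1: 1/1
a_1 = 1: 2/1
a_2 = 2: 5/3
a_3 = 2: 12/7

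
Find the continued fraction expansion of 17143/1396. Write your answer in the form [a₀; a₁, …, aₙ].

[12; 3, 1, 1, 3, 18, 3]

Run the Euclidean algorithm, recording each quotient:
17143 ÷ 1396 → quotient 12, remainder 391
1396 ÷ 391 → quotient 3, remainder 223
391 ÷ 223 → quotient 1, remainder 168
223 ÷ 168 → quotient 1, remainder 55
168 ÷ 55 → quotient 3, remainder 3
55 ÷ 3 → quotient 18, remainder 1
3 ÷ 1 → quotient 3, remainder 0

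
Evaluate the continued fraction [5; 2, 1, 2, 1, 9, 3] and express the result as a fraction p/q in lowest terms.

1781/332

Start with 3.
9 + 1/(3/1) = 9 + 1/3 = 28/3
1 + 1/(28/3) = 1 + 3/28 = 31/28
2 + 1/(31/28) = 2 + 28/31 = 90/31
1 + 1/(90/31) = 1 + 31/90 = 121/90
2 + 1/(121/90) = 2 + 90/121 = 332/121
5 + 1/(332/121) = 5 + 121/332 = 1781/332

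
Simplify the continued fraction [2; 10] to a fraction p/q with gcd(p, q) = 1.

Build up convergents one term at a time:
a_0 = 2: 2/1
a_1 = 10: 21/10

21/10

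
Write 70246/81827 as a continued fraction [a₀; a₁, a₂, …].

70246 ÷ 81827 → quotient 0, remainder 70246
81827 ÷ 70246 → quotient 1, remainder 11581
70246 ÷ 11581 → quotient 6, remainder 760
11581 ÷ 760 → quotient 15, remainder 181
760 ÷ 181 → quotient 4, remainder 36
181 ÷ 36 → quotient 5, remainder 1
36 ÷ 1 → quotient 36, remainder 0

[0; 1, 6, 15, 4, 5, 36]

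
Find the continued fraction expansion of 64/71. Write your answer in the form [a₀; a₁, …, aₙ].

⌊64/71⌋ = 0, remainder 64
⌊71/64⌋ = 1, remainder 7
⌊64/7⌋ = 9, remainder 1
⌊7/1⌋ = 7, remainder 0

[0; 1, 9, 7]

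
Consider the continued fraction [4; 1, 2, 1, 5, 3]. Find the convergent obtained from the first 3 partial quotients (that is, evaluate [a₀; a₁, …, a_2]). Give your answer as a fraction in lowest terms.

14/3

Build up convergents one term at a time:
a_0 = 4: 4/1
a_1 = 1: 5/1
a_2 = 2: 14/3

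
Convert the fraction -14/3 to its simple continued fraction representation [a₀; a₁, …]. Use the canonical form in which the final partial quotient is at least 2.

Run the Euclidean algorithm, recording each quotient:
-14 = -5·3 + 1, so a_0 = -5
3 = 3·1 + 0, so a_1 = 3

[-5; 3]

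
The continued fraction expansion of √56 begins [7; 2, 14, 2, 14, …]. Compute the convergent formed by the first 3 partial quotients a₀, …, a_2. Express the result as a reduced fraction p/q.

217/29

Start with 14.
2 + 1/(14/1) = 2 + 1/14 = 29/14
7 + 1/(29/14) = 7 + 14/29 = 217/29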